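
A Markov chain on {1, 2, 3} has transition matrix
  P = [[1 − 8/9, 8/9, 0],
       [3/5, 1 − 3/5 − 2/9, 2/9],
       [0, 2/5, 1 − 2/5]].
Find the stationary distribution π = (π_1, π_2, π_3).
π = (243/803, 360/803, 200/803)

This is a birth-death chain on three states, which satisfies detailed balance: π_1 · P_{12} = π_2 · P_{21} and π_2 · P_{23} = π_3 · P_{32}.
From π_1 · 8/9 = π_2 · 3/5: π_2/π_1 = (8/9)/(3/5) = 40/27.
From π_2 · 2/9 = π_3 · 2/5: π_3/π_2 = (2/9)/(2/5) = 5/9.
Take π_1 proportional to 1; then unnormalized π = (1, 40/27, 200/243). Normalize by dividing by the sum 803/243:
  π = (243/803, 360/803, 200/803).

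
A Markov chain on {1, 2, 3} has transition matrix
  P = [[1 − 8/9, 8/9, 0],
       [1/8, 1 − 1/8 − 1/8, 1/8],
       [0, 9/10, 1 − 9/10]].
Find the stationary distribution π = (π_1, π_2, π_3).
π = (81/737, 576/737, 80/737)

This is a birth-death chain on three states, which satisfies detailed balance: π_1 · P_{12} = π_2 · P_{21} and π_2 · P_{23} = π_3 · P_{32}.
From π_1 · 8/9 = π_2 · 1/8: π_2/π_1 = (8/9)/(1/8) = 64/9.
From π_2 · 1/8 = π_3 · 9/10: π_3/π_2 = (1/8)/(9/10) = 5/36.
Take π_1 proportional to 1; then unnormalized π = (1, 64/9, 80/81). Normalize by dividing by the sum 737/81:
  π = (81/737, 576/737, 80/737).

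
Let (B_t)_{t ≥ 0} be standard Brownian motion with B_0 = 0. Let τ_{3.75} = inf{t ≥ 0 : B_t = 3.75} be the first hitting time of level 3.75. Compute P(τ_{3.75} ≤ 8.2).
P(τ_{3.75} ≤ 8.2) = 2(1 − Φ(3.75/√8.2)) = 2(1 − Φ(1.3096)) ≈ 0.1903

By the reflection principle for standard BM, P(τ_b ≤ t) = 2 · P(B_t ≥ b). Since B_t ~ N(0, t), P(B_t ≥ 3.75) = 1 − Φ(3.75/√t) = 1 − Φ(3.75/√8.2) = 1 − Φ(1.3096) ≈ 0.09517. Doubling: P(τ_{3.75} ≤ 8.2) ≈ 2 · 0.09517 = 0.19034 ≈ 0.1903.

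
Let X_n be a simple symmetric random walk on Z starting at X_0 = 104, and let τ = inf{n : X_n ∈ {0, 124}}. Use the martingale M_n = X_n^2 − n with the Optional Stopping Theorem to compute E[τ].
E[τ] = 2080

M_n = X_n^2 − n is a martingale (since E[X_{n+1}^2 | F_n] = X_n^2 + 1). By OST (τ has finite mean in a bounded region), E[M_τ] = E[M_0] = X_0^2 − 0 = 104^2 = 10816. Also E[M_τ] = E[X_τ^2] − E[τ]. The walk exits at 0 or 124, with P(hit 124 first) = 104/124, so E[X_τ^2] = 124^2 · 104/124 + 0 = 12896. Thus E[τ] = E[X_τ^2] − E[M_τ] = 12896 − 10816 = 2080 = 104(124 − 104) = 2080.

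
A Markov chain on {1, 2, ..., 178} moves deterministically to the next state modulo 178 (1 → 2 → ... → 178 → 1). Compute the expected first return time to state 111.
E[T_111 | X_0 = 111] = 178

The chain cycles deterministically, so starting at state 111 it returns in exactly 178 steps. Equivalently, the stationary distribution is uniform π_j = 1/178 for every state j, so by Kac's formula E[T_111] = 1/π_111 = 178.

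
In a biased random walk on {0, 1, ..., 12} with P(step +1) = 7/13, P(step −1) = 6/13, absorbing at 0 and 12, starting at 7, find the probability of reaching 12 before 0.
P(hit 12 before 0) = (1 − (6/7)^7) / (1 − (6/7)^12) = 9136402849/11664504865

Let u_k denote P(reach 12 before 0 | start at k). Boundary: u_0 = 0, u_12 = 1. Recurrence: u_k = 7/13·u_{k+1} + 6/13·u_{k-1} for 1 ≤ k ≤ 11. Try u_k = A + B·r^k with r = q/p = (6/13)/(7/13) = 6/7. Substitution satisfies the recurrence; boundary conditions give:
  u_k = (1 − r^k) / (1 − r^N) = (1 − (6/7)^7) / (1 − (6/7)^12) = 9136402849/11664504865.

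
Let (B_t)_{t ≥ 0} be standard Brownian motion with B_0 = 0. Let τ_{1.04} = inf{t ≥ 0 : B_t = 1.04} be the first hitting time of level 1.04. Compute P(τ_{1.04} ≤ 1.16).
P(τ_{1.04} ≤ 1.16) = 2(1 − Φ(1.04/√1.16)) = 2(1 − Φ(0.9656)) ≈ 0.3342

By the reflection principle for standard BM, P(τ_b ≤ t) = 2 · P(B_t ≥ b). Since B_t ~ N(0, t), P(B_t ≥ 1.04) = 1 − Φ(1.04/√t) = 1 − Φ(1.04/√1.16) = 1 − Φ(0.9656) ≈ 0.16712. Doubling: P(τ_{1.04} ≤ 1.16) ≈ 2 · 0.16712 = 0.33424 ≈ 0.3342.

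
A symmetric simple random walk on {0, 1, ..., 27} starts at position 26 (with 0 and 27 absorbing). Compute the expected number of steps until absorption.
E[τ | X_0 = 26] = 26

Let v_k = E[τ | X_0 = k]. Boundary: v_0 = v_27 = 0. Recurrence: v_k = 1 + (v_{k-1} + v_{k+1})/2 for 1 ≤ k ≤ 26. The particular solution to v_k − (v_{k-1} + v_{k+1})/2 = 1 is v_k = −k^2. Adding homogeneous solution A + B k and matching boundaries gives v_k = k (27 − k). Substituting k = 26: v_26 = 26 · 1 = 26.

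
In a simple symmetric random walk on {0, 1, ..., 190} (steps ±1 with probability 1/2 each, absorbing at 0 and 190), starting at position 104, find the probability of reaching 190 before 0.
P(hit 190 before 0) = 104/190 = 52/95

Let u_k = P(hit 190 before 0 | start at k). Then u_0 = 0, u_190 = 1, and u_k = u_{k-1}/2 + u_{k+1}/2 for 1 ≤ k ≤ 189. This harmonic recurrence is solved by u_k = k/190, giving u_104 = 104/190 = 52/95.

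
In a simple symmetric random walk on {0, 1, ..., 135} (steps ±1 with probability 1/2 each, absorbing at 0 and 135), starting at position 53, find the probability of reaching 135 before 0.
P(hit 135 before 0) = 53/135

Let u_k = P(hit 135 before 0 | start at k). Then u_0 = 0, u_135 = 1, and u_k = u_{k-1}/2 + u_{k+1}/2 for 1 ≤ k ≤ 134. This harmonic recurrence is solved by u_k = k/135, giving u_53 = 53/135.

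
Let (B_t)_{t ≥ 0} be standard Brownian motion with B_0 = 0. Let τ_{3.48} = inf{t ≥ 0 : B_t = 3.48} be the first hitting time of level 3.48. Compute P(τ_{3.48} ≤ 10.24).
P(τ_{3.48} ≤ 10.24) = 2(1 − Φ(3.48/√10.24)) = 2(1 − Φ(1.0875)) ≈ 0.2768

By the reflection principle for standard BM, P(τ_b ≤ t) = 2 · P(B_t ≥ b). Since B_t ~ N(0, t), P(B_t ≥ 3.48) = 1 − Φ(3.48/√t) = 1 − Φ(3.48/√10.24) = 1 − Φ(1.0875) ≈ 0.13841. Doubling: P(τ_{3.48} ≤ 10.24) ≈ 2 · 0.13841 = 0.27682 ≈ 0.2768.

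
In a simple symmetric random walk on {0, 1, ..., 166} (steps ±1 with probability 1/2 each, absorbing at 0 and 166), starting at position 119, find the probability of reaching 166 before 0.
P(hit 166 before 0) = 119/166

Let u_k = P(hit 166 before 0 | start at k). Then u_0 = 0, u_166 = 1, and u_k = u_{k-1}/2 + u_{k+1}/2 for 1 ≤ k ≤ 165. This harmonic recurrence is solved by u_k = k/166, giving u_119 = 119/166.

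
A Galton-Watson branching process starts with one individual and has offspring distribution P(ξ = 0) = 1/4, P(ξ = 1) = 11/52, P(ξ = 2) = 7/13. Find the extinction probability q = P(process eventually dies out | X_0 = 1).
q = 13/28

The pgf is f(s) = 1/4 + 11/52·s + 7/13·s². The extinction probability q is the smallest fixed point of f in [0, 1]. Setting s = f(s):
  7/13·s² + (11/52 − 1)·s + 1/4 = 0
  7/13·s² − (1/4 + 7/13)·s + 1/4 = 0
which factors as (s − 1)·(7/13·s − 1/4) = 0, giving roots s = 1 and s = (1/4)/(7/13) = 13/28.
Mean offspring μ = 11/52 + 2·7/13 = 67/52 > 1 (supercritical), so q < 1. The extinction probability is the smaller root: q = (1/4)/(7/13) = 13/28.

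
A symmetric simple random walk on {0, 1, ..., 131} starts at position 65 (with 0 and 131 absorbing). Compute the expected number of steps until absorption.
E[τ | X_0 = 65] = 4290

Let v_k = E[τ | X_0 = k]. Boundary: v_0 = v_131 = 0. Recurrence: v_k = 1 + (v_{k-1} + v_{k+1})/2 for 1 ≤ k ≤ 130. The particular solution to v_k − (v_{k-1} + v_{k+1})/2 = 1 is v_k = −k^2. Adding homogeneous solution A + B k and matching boundaries gives v_k = k (131 − k). Substituting k = 65: v_65 = 65 · 66 = 4290.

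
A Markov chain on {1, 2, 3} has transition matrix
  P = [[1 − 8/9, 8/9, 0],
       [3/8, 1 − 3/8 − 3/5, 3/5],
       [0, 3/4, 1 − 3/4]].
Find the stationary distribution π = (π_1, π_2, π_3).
π = (15/79, 320/711, 256/711)

This is a birth-death chain on three states, which satisfies detailed balance: π_1 · P_{12} = π_2 · P_{21} and π_2 · P_{23} = π_3 · P_{32}.
From π_1 · 8/9 = π_2 · 3/8: π_2/π_1 = (8/9)/(3/8) = 64/27.
From π_2 · 3/5 = π_3 · 3/4: π_3/π_2 = (3/5)/(3/4) = 4/5.
Take π_1 proportional to 1; then unnormalized π = (1, 64/27, 256/135). Normalize by dividing by the sum 79/15:
  π = (15/79, 320/711, 256/711).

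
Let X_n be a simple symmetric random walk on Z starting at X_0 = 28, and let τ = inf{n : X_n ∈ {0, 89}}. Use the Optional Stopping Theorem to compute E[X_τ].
E[X_τ] = 28

X_n is a martingale and τ is a bounded-mean stopping time (indeed τ is finite a.s. with bounded expectation since the walk is in a bounded region). By the OST, E[X_τ] = E[X_0] = 28. Equivalently: E[X_τ] = 89 · P(hit 89 first) + 0 · P(hit 0 first) = 89 · (28/89) = 28.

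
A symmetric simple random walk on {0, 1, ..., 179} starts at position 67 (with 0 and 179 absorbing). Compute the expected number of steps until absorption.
E[τ | X_0 = 67] = 7504

Let v_k = E[τ | X_0 = k]. Boundary: v_0 = v_179 = 0. Recurrence: v_k = 1 + (v_{k-1} + v_{k+1})/2 for 1 ≤ k ≤ 178. The particular solution to v_k − (v_{k-1} + v_{k+1})/2 = 1 is v_k = −k^2. Adding homogeneous solution A + B k and matching boundaries gives v_k = k (179 − k). Substituting k = 67: v_67 = 67 · 112 = 7504.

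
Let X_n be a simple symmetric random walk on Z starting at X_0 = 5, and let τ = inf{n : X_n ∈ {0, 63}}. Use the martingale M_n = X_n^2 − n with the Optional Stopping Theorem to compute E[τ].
E[τ] = 290

M_n = X_n^2 − n is a martingale (since E[X_{n+1}^2 | F_n] = X_n^2 + 1). By OST (τ has finite mean in a bounded region), E[M_τ] = E[M_0] = X_0^2 − 0 = 5^2 = 25. Also E[M_τ] = E[X_τ^2] − E[τ]. The walk exits at 0 or 63, with P(hit 63 first) = 5/63, so E[X_τ^2] = 63^2 · 5/63 + 0 = 315. Thus E[τ] = E[X_τ^2] − E[M_τ] = 315 − 25 = 290 = 5(63 − 5) = 290.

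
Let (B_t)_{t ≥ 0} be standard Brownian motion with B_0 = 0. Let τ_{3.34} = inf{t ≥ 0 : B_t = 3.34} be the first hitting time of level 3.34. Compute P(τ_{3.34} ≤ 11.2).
P(τ_{3.34} ≤ 11.2) = 2(1 − Φ(3.34/√11.2)) = 2(1 − Φ(0.9980)) ≈ 0.3183

By the reflection principle for standard BM, P(τ_b ≤ t) = 2 · P(B_t ≥ b). Since B_t ~ N(0, t), P(B_t ≥ 3.34) = 1 − Φ(3.34/√t) = 1 − Φ(3.34/√11.2) = 1 − Φ(0.9980) ≈ 0.15914. Doubling: P(τ_{3.34} ≤ 11.2) ≈ 2 · 0.15914 = 0.31828 ≈ 0.3183.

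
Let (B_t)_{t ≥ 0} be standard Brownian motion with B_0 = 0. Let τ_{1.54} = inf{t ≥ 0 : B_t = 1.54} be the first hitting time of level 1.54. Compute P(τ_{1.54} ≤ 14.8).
P(τ_{1.54} ≤ 14.8) = 2(1 − Φ(1.54/√14.8)) = 2(1 − Φ(0.4003)) ≈ 0.6889

By the reflection principle for standard BM, P(τ_b ≤ t) = 2 · P(B_t ≥ b). Since B_t ~ N(0, t), P(B_t ≥ 1.54) = 1 − Φ(1.54/√t) = 1 − Φ(1.54/√14.8) = 1 − Φ(0.4003) ≈ 0.34447. Doubling: P(τ_{1.54} ≤ 14.8) ≈ 2 · 0.34447 = 0.68894 ≈ 0.6889.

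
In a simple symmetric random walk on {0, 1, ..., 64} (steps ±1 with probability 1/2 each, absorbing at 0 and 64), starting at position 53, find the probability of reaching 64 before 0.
P(hit 64 before 0) = 53/64

Let u_k = P(hit 64 before 0 | start at k). Then u_0 = 0, u_64 = 1, and u_k = u_{k-1}/2 + u_{k+1}/2 for 1 ≤ k ≤ 63. This harmonic recurrence is solved by u_k = k/64, giving u_53 = 53/64.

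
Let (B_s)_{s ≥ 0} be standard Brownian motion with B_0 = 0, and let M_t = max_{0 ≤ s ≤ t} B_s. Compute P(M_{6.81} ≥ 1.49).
P(M_{6.81} ≥ 1.49) = 2·P(B_{6.81} ≥ 1.49) = 2(1 − Φ(1.49/√6.81)) ≈ 0.5680

By the reflection principle for Brownian motion, P(M_t ≥ a) = 2 · P(B_t ≥ a) for a ≥ 0. Since B_t ~ N(0, t), P(B_t ≥ 1.49) = 1 − Φ(1.49/√t) = 1 − Φ(1.49/√6.81) = 1 − Φ(0.5710). So
  P(M_{6.81} ≥ 1.49) = 2(1 − Φ(0.5710)) ≈ 0.5680.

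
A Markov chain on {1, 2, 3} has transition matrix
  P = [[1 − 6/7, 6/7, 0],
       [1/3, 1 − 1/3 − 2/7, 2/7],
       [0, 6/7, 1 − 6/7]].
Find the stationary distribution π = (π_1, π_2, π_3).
π = (7/31, 18/31, 6/31)

This is a birth-death chain on three states, which satisfies detailed balance: π_1 · P_{12} = π_2 · P_{21} and π_2 · P_{23} = π_3 · P_{32}.
From π_1 · 6/7 = π_2 · 1/3: π_2/π_1 = (6/7)/(1/3) = 18/7.
From π_2 · 2/7 = π_3 · 6/7: π_3/π_2 = (2/7)/(6/7) = 1/3.
Take π_1 proportional to 1; then unnormalized π = (1, 18/7, 6/7). Normalize by dividing by the sum 31/7:
  π = (7/31, 18/31, 6/31).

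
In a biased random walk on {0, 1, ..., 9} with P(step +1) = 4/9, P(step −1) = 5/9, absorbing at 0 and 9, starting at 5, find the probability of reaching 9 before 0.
P(hit 9 before 0) = (1 − (5/4)^5) / (1 − (5/4)^9) = 537856/1690981

Let u_k denote P(reach 9 before 0 | start at k). Boundary: u_0 = 0, u_9 = 1. Recurrence: u_k = 4/9·u_{k+1} + 5/9·u_{k-1} for 1 ≤ k ≤ 8. Try u_k = A + B·r^k with r = q/p = (5/9)/(4/9) = 5/4. Substitution satisfies the recurrence; boundary conditions give:
  u_k = (1 − r^k) / (1 − r^N) = (1 − (5/4)^5) / (1 − (5/4)^9) = 537856/1690981.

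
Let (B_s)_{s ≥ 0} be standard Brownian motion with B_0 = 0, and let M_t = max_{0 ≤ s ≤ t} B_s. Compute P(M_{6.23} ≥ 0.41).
P(M_{6.23} ≥ 0.41) = 2·P(B_{6.23} ≥ 0.41) = 2(1 − Φ(0.41/√6.23)) ≈ 0.8695

By the reflection principle for Brownian motion, P(M_t ≥ a) = 2 · P(B_t ≥ a) for a ≥ 0. Since B_t ~ N(0, t), P(B_t ≥ 0.41) = 1 − Φ(0.41/√t) = 1 − Φ(0.41/√6.23) = 1 − Φ(0.1643). So
  P(M_{6.23} ≥ 0.41) = 2(1 − Φ(0.1643)) ≈ 0.8695.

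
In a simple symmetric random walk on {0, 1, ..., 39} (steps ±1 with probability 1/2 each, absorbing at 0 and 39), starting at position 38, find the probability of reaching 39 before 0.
P(hit 39 before 0) = 38/39

Let u_k = P(hit 39 before 0 | start at k). Then u_0 = 0, u_39 = 1, and u_k = u_{k-1}/2 + u_{k+1}/2 for 1 ≤ k ≤ 38. This harmonic recurrence is solved by u_k = k/39, giving u_38 = 38/39.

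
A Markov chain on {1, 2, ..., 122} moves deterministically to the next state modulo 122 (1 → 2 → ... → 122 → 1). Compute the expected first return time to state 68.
E[T_68 | X_0 = 68] = 122

The chain cycles deterministically, so starting at state 68 it returns in exactly 122 steps. Equivalently, the stationary distribution is uniform π_j = 1/122 for every state j, so by Kac's formula E[T_68] = 1/π_68 = 122.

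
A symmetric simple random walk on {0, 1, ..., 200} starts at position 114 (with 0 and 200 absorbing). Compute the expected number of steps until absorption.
E[τ | X_0 = 114] = 9804

Let v_k = E[τ | X_0 = k]. Boundary: v_0 = v_200 = 0. Recurrence: v_k = 1 + (v_{k-1} + v_{k+1})/2 for 1 ≤ k ≤ 199. The particular solution to v_k − (v_{k-1} + v_{k+1})/2 = 1 is v_k = −k^2. Adding homogeneous solution A + B k and matching boundaries gives v_k = k (200 − k). Substituting k = 114: v_114 = 114 · 86 = 9804.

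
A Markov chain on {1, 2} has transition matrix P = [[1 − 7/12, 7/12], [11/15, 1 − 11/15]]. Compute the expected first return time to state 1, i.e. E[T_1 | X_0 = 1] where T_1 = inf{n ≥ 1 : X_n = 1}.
E[T_1 | X_0 = 1] = 1/π_1 = 79/44

For an irreducible recurrent Markov chain with stationary distribution π, E[T_i | X_0 = i] = 1/π_i (Kac's formula). Here π_1 = (11/15)/(7/12 + 11/15) = (11/15)/(79/60) = 44/79, so E[T_1 | X_0 = 1] = 1/π_1 = (7/12 + 11/15)/(11/15) = (79/60)/(11/15) = 79/44.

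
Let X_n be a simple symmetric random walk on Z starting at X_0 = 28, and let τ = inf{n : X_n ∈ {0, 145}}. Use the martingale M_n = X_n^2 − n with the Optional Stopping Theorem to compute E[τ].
E[τ] = 3276

M_n = X_n^2 − n is a martingale (since E[X_{n+1}^2 | F_n] = X_n^2 + 1). By OST (τ has finite mean in a bounded region), E[M_τ] = E[M_0] = X_0^2 − 0 = 28^2 = 784. Also E[M_τ] = E[X_τ^2] − E[τ]. The walk exits at 0 or 145, with P(hit 145 first) = 28/145, so E[X_τ^2] = 145^2 · 28/145 + 0 = 4060. Thus E[τ] = E[X_τ^2] − E[M_τ] = 4060 − 784 = 3276 = 28(145 − 28) = 3276.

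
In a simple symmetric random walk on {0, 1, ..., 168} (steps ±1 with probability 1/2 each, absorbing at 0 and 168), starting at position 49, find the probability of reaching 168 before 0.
P(hit 168 before 0) = 49/168 = 7/24

Let u_k = P(hit 168 before 0 | start at k). Then u_0 = 0, u_168 = 1, and u_k = u_{k-1}/2 + u_{k+1}/2 for 1 ≤ k ≤ 167. This harmonic recurrence is solved by u_k = k/168, giving u_49 = 49/168 = 7/24.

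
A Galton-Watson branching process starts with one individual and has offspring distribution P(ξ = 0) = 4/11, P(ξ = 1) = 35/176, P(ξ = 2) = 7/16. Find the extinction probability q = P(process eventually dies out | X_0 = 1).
q = 64/77

The pgf is f(s) = 4/11 + 35/176·s + 7/16·s². The extinction probability q is the smallest fixed point of f in [0, 1]. Setting s = f(s):
  7/16·s² + (35/176 − 1)·s + 4/11 = 0
  7/16·s² − (4/11 + 7/16)·s + 4/11 = 0
which factors as (s − 1)·(7/16·s − 4/11) = 0, giving roots s = 1 and s = (4/11)/(7/16) = 64/77.
Mean offspring μ = 35/176 + 2·7/16 = 189/176 > 1 (supercritical), so q < 1. The extinction probability is the smaller root: q = (4/11)/(7/16) = 64/77.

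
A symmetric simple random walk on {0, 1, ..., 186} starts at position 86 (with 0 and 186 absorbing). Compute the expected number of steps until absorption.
E[τ | X_0 = 86] = 8600

Let v_k = E[τ | X_0 = k]. Boundary: v_0 = v_186 = 0. Recurrence: v_k = 1 + (v_{k-1} + v_{k+1})/2 for 1 ≤ k ≤ 185. The particular solution to v_k − (v_{k-1} + v_{k+1})/2 = 1 is v_k = −k^2. Adding homogeneous solution A + B k and matching boundaries gives v_k = k (186 − k). Substituting k = 86: v_86 = 86 · 100 = 8600.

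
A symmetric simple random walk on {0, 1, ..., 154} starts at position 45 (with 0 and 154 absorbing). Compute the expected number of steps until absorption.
E[τ | X_0 = 45] = 4905

Let v_k = E[τ | X_0 = k]. Boundary: v_0 = v_154 = 0. Recurrence: v_k = 1 + (v_{k-1} + v_{k+1})/2 for 1 ≤ k ≤ 153. The particular solution to v_k − (v_{k-1} + v_{k+1})/2 = 1 is v_k = −k^2. Adding homogeneous solution A + B k and matching boundaries gives v_k = k (154 − k). Substituting k = 45: v_45 = 45 · 109 = 4905.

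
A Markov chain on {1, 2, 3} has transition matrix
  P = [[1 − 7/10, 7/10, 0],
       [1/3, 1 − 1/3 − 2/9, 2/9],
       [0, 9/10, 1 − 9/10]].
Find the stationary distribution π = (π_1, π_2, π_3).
π = (270/977, 567/977, 140/977)

This is a birth-death chain on three states, which satisfies detailed balance: π_1 · P_{12} = π_2 · P_{21} and π_2 · P_{23} = π_3 · P_{32}.
From π_1 · 7/10 = π_2 · 1/3: π_2/π_1 = (7/10)/(1/3) = 21/10.
From π_2 · 2/9 = π_3 · 9/10: π_3/π_2 = (2/9)/(9/10) = 20/81.
Take π_1 proportional to 1; then unnormalized π = (1, 21/10, 14/27). Normalize by dividing by the sum 977/270:
  π = (270/977, 567/977, 140/977).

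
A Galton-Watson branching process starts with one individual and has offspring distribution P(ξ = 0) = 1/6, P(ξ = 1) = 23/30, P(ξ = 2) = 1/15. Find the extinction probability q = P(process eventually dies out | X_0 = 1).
q = 1

Mean offspring μ = 0·1/6 + 1·23/30 + 2·1/15 = 9/10 ≤ 1. For μ ≤ 1 with offspring not concentrated at 1, the Galton-Watson process goes extinct almost surely, so q = 1.
(Algebraic check: The pgf is f(s) = 1/6 + 23/30·s + 1/15·s². The extinction probability q is the smallest fixed point of f in [0, 1]. Setting s = f(s):
  1/15·s² + (23/30 − 1)·s + 1/6 = 0
  1/15·s² − (1/6 + 1/15)·s + 1/6 = 0
which factors as (s − 1)·(1/15·s − 1/6) = 0, giving roots s = 1 and s = (1/6)/(1/15) = 5/2. Since 5/2 ≥ 1, the smallest root in [0, 1] is s = 1.)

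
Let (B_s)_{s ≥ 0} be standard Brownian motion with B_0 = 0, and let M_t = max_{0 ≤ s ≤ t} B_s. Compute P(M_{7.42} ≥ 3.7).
P(M_{7.42} ≥ 3.7) = 2·P(B_{7.42} ≥ 3.7) = 2(1 − Φ(3.7/√7.42)) ≈ 0.1744

By the reflection principle for Brownian motion, P(M_t ≥ a) = 2 · P(B_t ≥ a) for a ≥ 0. Since B_t ~ N(0, t), P(B_t ≥ 3.7) = 1 − Φ(3.7/√t) = 1 − Φ(3.7/√7.42) = 1 − Φ(1.3583). So
  P(M_{7.42} ≥ 3.7) = 2(1 − Φ(1.3583)) ≈ 0.1744.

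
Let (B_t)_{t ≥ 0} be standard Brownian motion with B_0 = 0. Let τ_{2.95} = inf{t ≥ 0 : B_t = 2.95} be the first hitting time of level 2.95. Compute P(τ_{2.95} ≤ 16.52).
P(τ_{2.95} ≤ 16.52) = 2(1 − Φ(2.95/√16.52)) = 2(1 − Φ(0.7258)) ≈ 0.4680

By the reflection principle for standard BM, P(τ_b ≤ t) = 2 · P(B_t ≥ b). Since B_t ~ N(0, t), P(B_t ≥ 2.95) = 1 − Φ(2.95/√t) = 1 − Φ(2.95/√16.52) = 1 − Φ(0.7258) ≈ 0.23398. Doubling: P(τ_{2.95} ≤ 16.52) ≈ 2 · 0.23398 = 0.46796 ≈ 0.4680.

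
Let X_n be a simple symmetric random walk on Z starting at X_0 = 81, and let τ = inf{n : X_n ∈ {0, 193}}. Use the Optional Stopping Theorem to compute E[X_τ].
E[X_τ] = 81

X_n is a martingale and τ is a bounded-mean stopping time (indeed τ is finite a.s. with bounded expectation since the walk is in a bounded region). By the OST, E[X_τ] = E[X_0] = 81. Equivalently: E[X_τ] = 193 · P(hit 193 first) + 0 · P(hit 0 first) = 193 · (81/193) = 81.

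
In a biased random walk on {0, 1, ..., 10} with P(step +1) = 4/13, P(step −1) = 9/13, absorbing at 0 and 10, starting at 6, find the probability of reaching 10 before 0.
P(hit 10 before 0) = (1 − (9/4)^6) / (1 − (9/4)^10) = 2076928/53626705

Let u_k denote P(reach 10 before 0 | start at k). Boundary: u_0 = 0, u_10 = 1. Recurrence: u_k = 4/13·u_{k+1} + 9/13·u_{k-1} for 1 ≤ k ≤ 9. Try u_k = A + B·r^k with r = q/p = (9/13)/(4/13) = 9/4. Substitution satisfies the recurrence; boundary conditions give:
  u_k = (1 − r^k) / (1 − r^N) = (1 − (9/4)^6) / (1 − (9/4)^10) = 2076928/53626705.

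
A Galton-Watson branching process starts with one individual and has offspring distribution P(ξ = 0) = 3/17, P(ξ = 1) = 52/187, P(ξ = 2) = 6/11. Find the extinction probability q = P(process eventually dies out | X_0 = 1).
q = 11/34

The pgf is f(s) = 3/17 + 52/187·s + 6/11·s². The extinction probability q is the smallest fixed point of f in [0, 1]. Setting s = f(s):
  6/11·s² + (52/187 − 1)·s + 3/17 = 0
  6/11·s² − (3/17 + 6/11)·s + 3/17 = 0
which factors as (s − 1)·(6/11·s − 3/17) = 0, giving roots s = 1 and s = (3/17)/(6/11) = 11/34.
Mean offspring μ = 52/187 + 2·6/11 = 256/187 > 1 (supercritical), so q < 1. The extinction probability is the smaller root: q = (3/17)/(6/11) = 11/34.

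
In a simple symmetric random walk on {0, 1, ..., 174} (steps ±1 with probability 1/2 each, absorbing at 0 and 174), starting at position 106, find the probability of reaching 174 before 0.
P(hit 174 before 0) = 106/174 = 53/87

Let u_k = P(hit 174 before 0 | start at k). Then u_0 = 0, u_174 = 1, and u_k = u_{k-1}/2 + u_{k+1}/2 for 1 ≤ k ≤ 173. This harmonic recurrence is solved by u_k = k/174, giving u_106 = 106/174 = 53/87.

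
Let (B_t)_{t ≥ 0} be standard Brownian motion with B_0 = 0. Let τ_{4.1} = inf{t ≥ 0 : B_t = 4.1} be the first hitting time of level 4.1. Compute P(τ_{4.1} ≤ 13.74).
P(τ_{4.1} ≤ 13.74) = 2(1 − Φ(4.1/√13.74)) = 2(1 − Φ(1.1061)) ≈ 0.2687

By the reflection principle for standard BM, P(τ_b ≤ t) = 2 · P(B_t ≥ b). Since B_t ~ N(0, t), P(B_t ≥ 4.1) = 1 − Φ(4.1/√t) = 1 − Φ(4.1/√13.74) = 1 − Φ(1.1061) ≈ 0.13434. Doubling: P(τ_{4.1} ≤ 13.74) ≈ 2 · 0.13434 = 0.26868 ≈ 0.2687.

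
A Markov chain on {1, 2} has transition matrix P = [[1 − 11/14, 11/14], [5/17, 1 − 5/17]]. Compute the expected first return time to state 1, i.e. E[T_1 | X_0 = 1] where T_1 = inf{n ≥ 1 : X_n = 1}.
E[T_1 | X_0 = 1] = 1/π_1 = 257/70

For an irreducible recurrent Markov chain with stationary distribution π, E[T_i | X_0 = i] = 1/π_i (Kac's formula). Here π_1 = (5/17)/(11/14 + 5/17) = (5/17)/(257/238) = 70/257, so E[T_1 | X_0 = 1] = 1/π_1 = (11/14 + 5/17)/(5/17) = (257/238)/(5/17) = 257/70.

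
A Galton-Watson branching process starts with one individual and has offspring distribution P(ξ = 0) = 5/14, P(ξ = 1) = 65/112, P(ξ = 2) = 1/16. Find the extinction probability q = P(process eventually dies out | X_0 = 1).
q = 1

Mean offspring μ = 0·5/14 + 1·65/112 + 2·1/16 = 79/112 ≤ 1. For μ ≤ 1 with offspring not concentrated at 1, the Galton-Watson process goes extinct almost surely, so q = 1.
(Algebraic check: The pgf is f(s) = 5/14 + 65/112·s + 1/16·s². The extinction probability q is the smallest fixed point of f in [0, 1]. Setting s = f(s):
  1/16·s² + (65/112 − 1)·s + 5/14 = 0
  1/16·s² − (5/14 + 1/16)·s + 5/14 = 0
which factors as (s − 1)·(1/16·s − 5/14) = 0, giving roots s = 1 and s = (5/14)/(1/16) = 40/7. Since 40/7 ≥ 1, the smallest root in [0, 1] is s = 1.)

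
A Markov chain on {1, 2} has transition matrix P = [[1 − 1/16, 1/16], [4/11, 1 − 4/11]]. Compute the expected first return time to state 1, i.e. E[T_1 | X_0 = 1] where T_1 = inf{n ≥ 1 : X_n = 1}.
E[T_1 | X_0 = 1] = 1/π_1 = 75/64

For an irreducible recurrent Markov chain with stationary distribution π, E[T_i | X_0 = i] = 1/π_i (Kac's formula). Here π_1 = (4/11)/(1/16 + 4/11) = (4/11)/(75/176) = 64/75, so E[T_1 | X_0 = 1] = 1/π_1 = (1/16 + 4/11)/(4/11) = (75/176)/(4/11) = 75/64.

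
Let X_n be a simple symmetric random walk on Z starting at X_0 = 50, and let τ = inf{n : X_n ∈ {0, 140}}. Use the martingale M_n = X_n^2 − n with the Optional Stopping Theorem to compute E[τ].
E[τ] = 4500

M_n = X_n^2 − n is a martingale (since E[X_{n+1}^2 | F_n] = X_n^2 + 1). By OST (τ has finite mean in a bounded region), E[M_τ] = E[M_0] = X_0^2 − 0 = 50^2 = 2500. Also E[M_τ] = E[X_τ^2] − E[τ]. The walk exits at 0 or 140, with P(hit 140 first) = 50/140, so E[X_τ^2] = 140^2 · 50/140 + 0 = 7000. Thus E[τ] = E[X_τ^2] − E[M_τ] = 7000 − 2500 = 4500 = 50(140 − 50) = 4500.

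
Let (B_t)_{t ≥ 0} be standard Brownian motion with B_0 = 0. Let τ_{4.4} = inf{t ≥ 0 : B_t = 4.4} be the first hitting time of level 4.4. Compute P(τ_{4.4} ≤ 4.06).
P(τ_{4.4} ≤ 4.06) = 2(1 − Φ(4.4/√4.06)) = 2(1 − Φ(2.1837)) ≈ 0.0290

By the reflection principle for standard BM, P(τ_b ≤ t) = 2 · P(B_t ≥ b). Since B_t ~ N(0, t), P(B_t ≥ 4.4) = 1 − Φ(4.4/√t) = 1 − Φ(4.4/√4.06) = 1 − Φ(2.1837) ≈ 0.01449. Doubling: P(τ_{4.4} ≤ 4.06) ≈ 2 · 0.01449 = 0.02898 ≈ 0.0290.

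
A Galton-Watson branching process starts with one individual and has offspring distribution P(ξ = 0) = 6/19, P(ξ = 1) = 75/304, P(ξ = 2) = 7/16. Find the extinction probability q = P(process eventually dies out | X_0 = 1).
q = 96/133

The pgf is f(s) = 6/19 + 75/304·s + 7/16·s². The extinction probability q is the smallest fixed point of f in [0, 1]. Setting s = f(s):
  7/16·s² + (75/304 − 1)·s + 6/19 = 0
  7/16·s² − (6/19 + 7/16)·s + 6/19 = 0
which factors as (s − 1)·(7/16·s − 6/19) = 0, giving roots s = 1 and s = (6/19)/(7/16) = 96/133.
Mean offspring μ = 75/304 + 2·7/16 = 341/304 > 1 (supercritical), so q < 1. The extinction probability is the smaller root: q = (6/19)/(7/16) = 96/133.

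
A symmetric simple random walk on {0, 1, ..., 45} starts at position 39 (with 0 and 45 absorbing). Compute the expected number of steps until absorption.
E[τ | X_0 = 39] = 234

Let v_k = E[τ | X_0 = k]. Boundary: v_0 = v_45 = 0. Recurrence: v_k = 1 + (v_{k-1} + v_{k+1})/2 for 1 ≤ k ≤ 44. The particular solution to v_k − (v_{k-1} + v_{k+1})/2 = 1 is v_k = −k^2. Adding homogeneous solution A + B k and matching boundaries gives v_k = k (45 − k). Substituting k = 39: v_39 = 39 · 6 = 234.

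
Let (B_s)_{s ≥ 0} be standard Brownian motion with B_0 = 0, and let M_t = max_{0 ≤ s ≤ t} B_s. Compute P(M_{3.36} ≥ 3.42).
P(M_{3.36} ≥ 3.42) = 2·P(B_{3.36} ≥ 3.42) = 2(1 − Φ(3.42/√3.36)) ≈ 0.0621

By the reflection principle for Brownian motion, P(M_t ≥ a) = 2 · P(B_t ≥ a) for a ≥ 0. Since B_t ~ N(0, t), P(B_t ≥ 3.42) = 1 − Φ(3.42/√t) = 1 − Φ(3.42/√3.36) = 1 − Φ(1.8658). So
  P(M_{3.36} ≥ 3.42) = 2(1 − Φ(1.8658)) ≈ 0.0621.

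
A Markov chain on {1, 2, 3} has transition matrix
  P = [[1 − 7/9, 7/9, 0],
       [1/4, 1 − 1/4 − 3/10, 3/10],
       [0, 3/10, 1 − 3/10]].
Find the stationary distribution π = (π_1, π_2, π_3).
π = (9/65, 28/65, 28/65)

This is a birth-death chain on three states, which satisfies detailed balance: π_1 · P_{12} = π_2 · P_{21} and π_2 · P_{23} = π_3 · P_{32}.
From π_1 · 7/9 = π_2 · 1/4: π_2/π_1 = (7/9)/(1/4) = 28/9.
From π_2 · 3/10 = π_3 · 3/10: π_3/π_2 = (3/10)/(3/10) = 1.
Take π_1 proportional to 1; then unnormalized π = (1, 28/9, 28/9). Normalize by dividing by the sum 65/9:
  π = (9/65, 28/65, 28/65).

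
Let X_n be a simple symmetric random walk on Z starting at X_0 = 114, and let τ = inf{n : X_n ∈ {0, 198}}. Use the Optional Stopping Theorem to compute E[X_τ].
E[X_τ] = 114

X_n is a martingale and τ is a bounded-mean stopping time (indeed τ is finite a.s. with bounded expectation since the walk is in a bounded region). By the OST, E[X_τ] = E[X_0] = 114. Equivalently: E[X_τ] = 198 · P(hit 198 first) + 0 · P(hit 0 first) = 198 · (114/198) = 114.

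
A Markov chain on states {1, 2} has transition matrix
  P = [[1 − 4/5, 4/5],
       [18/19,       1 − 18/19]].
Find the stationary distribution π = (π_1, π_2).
π_1 = 45/83, π_2 = 38/83

Solve πP = π with π_1 + π_2 = 1. From πP = π: π_1 · (1 − 4/5) + π_2 · 18/19 = π_1 ⇒ π_2 · 18/19 = π_1 · 4/5 ⇒ π_2/π_1 = (4/5)/(18/19) = 38/45. Together with π_1 + π_2 = 1:
  π_1 = (18/19)/(4/5 + 18/19) = (18/19)/(166/95) = 45/83,
  π_2 = (4/5)/(4/5 + 18/19) = (4/5)/(166/95) = 38/83.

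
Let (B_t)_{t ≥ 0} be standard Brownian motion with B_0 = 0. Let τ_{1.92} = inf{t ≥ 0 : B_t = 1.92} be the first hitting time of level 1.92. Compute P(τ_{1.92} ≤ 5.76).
P(τ_{1.92} ≤ 5.76) = 2(1 − Φ(1.92/√5.76)) = 2(1 − Φ(0.8000)) ≈ 0.4237

By the reflection principle for standard BM, P(τ_b ≤ t) = 2 · P(B_t ≥ b). Since B_t ~ N(0, t), P(B_t ≥ 1.92) = 1 − Φ(1.92/√t) = 1 − Φ(1.92/√5.76) = 1 − Φ(0.8000) ≈ 0.21186. Doubling: P(τ_{1.92} ≤ 5.76) ≈ 2 · 0.21186 = 0.42372 ≈ 0.4237.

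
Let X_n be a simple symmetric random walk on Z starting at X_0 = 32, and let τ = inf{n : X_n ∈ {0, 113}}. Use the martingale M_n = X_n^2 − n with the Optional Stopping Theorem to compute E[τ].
E[τ] = 2592

M_n = X_n^2 − n is a martingale (since E[X_{n+1}^2 | F_n] = X_n^2 + 1). By OST (τ has finite mean in a bounded region), E[M_τ] = E[M_0] = X_0^2 − 0 = 32^2 = 1024. Also E[M_τ] = E[X_τ^2] − E[τ]. The walk exits at 0 or 113, with P(hit 113 first) = 32/113, so E[X_τ^2] = 113^2 · 32/113 + 0 = 3616. Thus E[τ] = E[X_τ^2] − E[M_τ] = 3616 − 1024 = 2592 = 32(113 − 32) = 2592.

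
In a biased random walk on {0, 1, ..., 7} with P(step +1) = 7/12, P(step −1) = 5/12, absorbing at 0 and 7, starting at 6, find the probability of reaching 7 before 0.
P(hit 7 before 0) = (1 − (5/7)^6) / (1 − (5/7)^7) = 357084/372709

Let u_k denote P(reach 7 before 0 | start at k). Boundary: u_0 = 0, u_7 = 1. Recurrence: u_k = 7/12·u_{k+1} + 5/12·u_{k-1} for 1 ≤ k ≤ 6. Try u_k = A + B·r^k with r = q/p = (5/12)/(7/12) = 5/7. Substitution satisfies the recurrence; boundary conditions give:
  u_k = (1 − r^k) / (1 − r^N) = (1 − (5/7)^6) / (1 − (5/7)^7) = 357084/372709.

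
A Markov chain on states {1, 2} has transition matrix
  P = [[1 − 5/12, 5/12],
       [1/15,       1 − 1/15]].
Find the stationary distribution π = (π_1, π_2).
π_1 = 4/29, π_2 = 25/29

Solve πP = π with π_1 + π_2 = 1. From πP = π: π_1 · (1 − 5/12) + π_2 · 1/15 = π_1 ⇒ π_2 · 1/15 = π_1 · 5/12 ⇒ π_2/π_1 = (5/12)/(1/15) = 25/4. Together with π_1 + π_2 = 1:
  π_1 = (1/15)/(5/12 + 1/15) = (1/15)/(29/60) = 4/29,
  π_2 = (5/12)/(5/12 + 1/15) = (5/12)/(29/60) = 25/29.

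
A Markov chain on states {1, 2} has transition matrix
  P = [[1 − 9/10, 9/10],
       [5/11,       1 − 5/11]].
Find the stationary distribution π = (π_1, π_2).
π_1 = 50/149, π_2 = 99/149

Solve πP = π with π_1 + π_2 = 1. From πP = π: π_1 · (1 − 9/10) + π_2 · 5/11 = π_1 ⇒ π_2 · 5/11 = π_1 · 9/10 ⇒ π_2/π_1 = (9/10)/(5/11) = 99/50. Together with π_1 + π_2 = 1:
  π_1 = (5/11)/(9/10 + 5/11) = (5/11)/(149/110) = 50/149,
  π_2 = (9/10)/(9/10 + 5/11) = (9/10)/(149/110) = 99/149.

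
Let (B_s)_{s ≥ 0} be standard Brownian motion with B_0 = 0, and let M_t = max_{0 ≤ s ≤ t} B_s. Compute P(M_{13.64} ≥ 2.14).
P(M_{13.64} ≥ 2.14) = 2·P(B_{13.64} ≥ 2.14) = 2(1 − Φ(2.14/√13.64)) ≈ 0.5623

By the reflection principle for Brownian motion, P(M_t ≥ a) = 2 · P(B_t ≥ a) for a ≥ 0. Since B_t ~ N(0, t), P(B_t ≥ 2.14) = 1 − Φ(2.14/√t) = 1 − Φ(2.14/√13.64) = 1 − Φ(0.5794). So
  P(M_{13.64} ≥ 2.14) = 2(1 − Φ(0.5794)) ≈ 0.5623.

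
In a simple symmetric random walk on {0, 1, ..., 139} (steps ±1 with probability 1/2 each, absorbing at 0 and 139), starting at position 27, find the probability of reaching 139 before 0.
P(hit 139 before 0) = 27/139

Let u_k = P(hit 139 before 0 | start at k). Then u_0 = 0, u_139 = 1, and u_k = u_{k-1}/2 + u_{k+1}/2 for 1 ≤ k ≤ 138. This harmonic recurrence is solved by u_k = k/139, giving u_27 = 27/139.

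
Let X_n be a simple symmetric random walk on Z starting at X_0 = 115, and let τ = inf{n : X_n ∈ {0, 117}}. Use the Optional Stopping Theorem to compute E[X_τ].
E[X_τ] = 115

X_n is a martingale and τ is a bounded-mean stopping time (indeed τ is finite a.s. with bounded expectation since the walk is in a bounded region). By the OST, E[X_τ] = E[X_0] = 115. Equivalently: E[X_τ] = 117 · P(hit 117 first) + 0 · P(hit 0 first) = 117 · (115/117) = 115.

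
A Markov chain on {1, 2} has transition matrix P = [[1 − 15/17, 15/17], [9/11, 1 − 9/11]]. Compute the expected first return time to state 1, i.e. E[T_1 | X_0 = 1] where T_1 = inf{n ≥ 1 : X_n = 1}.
E[T_1 | X_0 = 1] = 1/π_1 = 106/51

For an irreducible recurrent Markov chain with stationary distribution π, E[T_i | X_0 = i] = 1/π_i (Kac's formula). Here π_1 = (9/11)/(15/17 + 9/11) = (9/11)/(318/187) = 51/106, so E[T_1 | X_0 = 1] = 1/π_1 = (15/17 + 9/11)/(9/11) = (318/187)/(9/11) = 106/51.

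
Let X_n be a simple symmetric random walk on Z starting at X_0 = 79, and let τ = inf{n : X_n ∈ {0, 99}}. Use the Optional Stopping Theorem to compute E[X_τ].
E[X_τ] = 79

X_n is a martingale and τ is a bounded-mean stopping time (indeed τ is finite a.s. with bounded expectation since the walk is in a bounded region). By the OST, E[X_τ] = E[X_0] = 79. Equivalently: E[X_τ] = 99 · P(hit 99 first) + 0 · P(hit 0 first) = 99 · (79/99) = 79.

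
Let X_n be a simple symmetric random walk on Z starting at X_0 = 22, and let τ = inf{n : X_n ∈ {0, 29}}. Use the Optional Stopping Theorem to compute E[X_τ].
E[X_τ] = 22

X_n is a martingale and τ is a bounded-mean stopping time (indeed τ is finite a.s. with bounded expectation since the walk is in a bounded region). By the OST, E[X_τ] = E[X_0] = 22. Equivalently: E[X_τ] = 29 · P(hit 29 first) + 0 · P(hit 0 first) = 29 · (22/29) = 22.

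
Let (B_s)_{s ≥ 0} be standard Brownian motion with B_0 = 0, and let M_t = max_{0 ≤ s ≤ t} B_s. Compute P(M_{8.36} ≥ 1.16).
P(M_{8.36} ≥ 1.16) = 2·P(B_{8.36} ≥ 1.16) = 2(1 − Φ(1.16/√8.36)) ≈ 0.6883

By the reflection principle for Brownian motion, P(M_t ≥ a) = 2 · P(B_t ≥ a) for a ≥ 0. Since B_t ~ N(0, t), P(B_t ≥ 1.16) = 1 − Φ(1.16/√t) = 1 − Φ(1.16/√8.36) = 1 − Φ(0.4012). So
  P(M_{8.36} ≥ 1.16) = 2(1 − Φ(0.4012)) ≈ 0.6883.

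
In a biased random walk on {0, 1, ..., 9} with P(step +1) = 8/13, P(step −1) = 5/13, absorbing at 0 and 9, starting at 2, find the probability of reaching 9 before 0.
P(hit 9 before 0) = (1 − (5/8)^2) / (1 − (5/8)^9) = 27262976/44088201

Let u_k denote P(reach 9 before 0 | start at k). Boundary: u_0 = 0, u_9 = 1. Recurrence: u_k = 8/13·u_{k+1} + 5/13·u_{k-1} for 1 ≤ k ≤ 8. Try u_k = A + B·r^k with r = q/p = (5/13)/(8/13) = 5/8. Substitution satisfies the recurrence; boundary conditions give:
  u_k = (1 − r^k) / (1 − r^N) = (1 − (5/8)^2) / (1 − (5/8)^9) = 27262976/44088201.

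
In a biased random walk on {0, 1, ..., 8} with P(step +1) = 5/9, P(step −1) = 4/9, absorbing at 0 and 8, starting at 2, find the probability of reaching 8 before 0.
P(hit 8 before 0) = (1 − (4/5)^2) / (1 − (4/5)^8) = 15625/36121

Let u_k denote P(reach 8 before 0 | start at k). Boundary: u_0 = 0, u_8 = 1. Recurrence: u_k = 5/9·u_{k+1} + 4/9·u_{k-1} for 1 ≤ k ≤ 7. Try u_k = A + B·r^k with r = q/p = (4/9)/(5/9) = 4/5. Substitution satisfies the recurrence; boundary conditions give:
  u_k = (1 − r^k) / (1 − r^N) = (1 − (4/5)^2) / (1 − (4/5)^8) = 15625/36121.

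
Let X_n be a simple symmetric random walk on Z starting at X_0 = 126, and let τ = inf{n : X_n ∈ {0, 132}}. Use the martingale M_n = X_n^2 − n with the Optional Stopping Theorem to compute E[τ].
E[τ] = 756

M_n = X_n^2 − n is a martingale (since E[X_{n+1}^2 | F_n] = X_n^2 + 1). By OST (τ has finite mean in a bounded region), E[M_τ] = E[M_0] = X_0^2 − 0 = 126^2 = 15876. Also E[M_τ] = E[X_τ^2] − E[τ]. The walk exits at 0 or 132, with P(hit 132 first) = 126/132, so E[X_τ^2] = 132^2 · 126/132 + 0 = 16632. Thus E[τ] = E[X_τ^2] − E[M_τ] = 16632 − 15876 = 756 = 126(132 − 126) = 756.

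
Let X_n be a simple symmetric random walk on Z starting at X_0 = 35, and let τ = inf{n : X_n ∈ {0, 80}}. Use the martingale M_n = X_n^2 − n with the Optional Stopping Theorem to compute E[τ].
E[τ] = 1575

M_n = X_n^2 − n is a martingale (since E[X_{n+1}^2 | F_n] = X_n^2 + 1). By OST (τ has finite mean in a bounded region), E[M_τ] = E[M_0] = X_0^2 − 0 = 35^2 = 1225. Also E[M_τ] = E[X_τ^2] − E[τ]. The walk exits at 0 or 80, with P(hit 80 first) = 35/80, so E[X_τ^2] = 80^2 · 35/80 + 0 = 2800. Thus E[τ] = E[X_τ^2] − E[M_τ] = 2800 − 1225 = 1575 = 35(80 − 35) = 1575.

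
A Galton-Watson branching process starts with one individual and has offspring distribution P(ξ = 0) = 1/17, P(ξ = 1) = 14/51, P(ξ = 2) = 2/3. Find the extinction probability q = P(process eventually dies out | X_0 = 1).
q = 3/34

The pgf is f(s) = 1/17 + 14/51·s + 2/3·s². The extinction probability q is the smallest fixed point of f in [0, 1]. Setting s = f(s):
  2/3·s² + (14/51 − 1)·s + 1/17 = 0
  2/3·s² − (1/17 + 2/3)·s + 1/17 = 0
which factors as (s − 1)·(2/3·s − 1/17) = 0, giving roots s = 1 and s = (1/17)/(2/3) = 3/34.
Mean offspring μ = 14/51 + 2·2/3 = 82/51 > 1 (supercritical), so q < 1. The extinction probability is the smaller root: q = (1/17)/(2/3) = 3/34.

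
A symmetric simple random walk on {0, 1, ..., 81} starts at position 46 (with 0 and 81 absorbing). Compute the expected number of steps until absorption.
E[τ | X_0 = 46] = 1610

Let v_k = E[τ | X_0 = k]. Boundary: v_0 = v_81 = 0. Recurrence: v_k = 1 + (v_{k-1} + v_{k+1})/2 for 1 ≤ k ≤ 80. The particular solution to v_k − (v_{k-1} + v_{k+1})/2 = 1 is v_k = −k^2. Adding homogeneous solution A + B k and matching boundaries gives v_k = k (81 − k). Substituting k = 46: v_46 = 46 · 35 = 1610.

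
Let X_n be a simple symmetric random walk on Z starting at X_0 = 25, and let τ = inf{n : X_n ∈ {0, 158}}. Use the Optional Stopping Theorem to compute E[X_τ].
E[X_τ] = 25

X_n is a martingale and τ is a bounded-mean stopping time (indeed τ is finite a.s. with bounded expectation since the walk is in a bounded region). By the OST, E[X_τ] = E[X_0] = 25. Equivalently: E[X_τ] = 158 · P(hit 158 first) + 0 · P(hit 0 first) = 158 · (25/158) = 25.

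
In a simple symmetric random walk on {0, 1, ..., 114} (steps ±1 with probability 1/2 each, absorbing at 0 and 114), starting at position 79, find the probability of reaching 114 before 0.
P(hit 114 before 0) = 79/114

Let u_k = P(hit 114 before 0 | start at k). Then u_0 = 0, u_114 = 1, and u_k = u_{k-1}/2 + u_{k+1}/2 for 1 ≤ k ≤ 113. This harmonic recurrence is solved by u_k = k/114, giving u_79 = 79/114.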